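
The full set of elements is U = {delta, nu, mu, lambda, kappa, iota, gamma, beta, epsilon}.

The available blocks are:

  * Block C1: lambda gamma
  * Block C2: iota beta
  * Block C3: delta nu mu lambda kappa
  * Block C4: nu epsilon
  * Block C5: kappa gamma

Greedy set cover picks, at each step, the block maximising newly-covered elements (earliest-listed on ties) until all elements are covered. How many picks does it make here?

Greedy: pick C3 (covers 5 new) → pick C2 (covers 2 new) → pick C1 (covers 1 new) → pick C4 (covers 1 new). Total picks: 4.

4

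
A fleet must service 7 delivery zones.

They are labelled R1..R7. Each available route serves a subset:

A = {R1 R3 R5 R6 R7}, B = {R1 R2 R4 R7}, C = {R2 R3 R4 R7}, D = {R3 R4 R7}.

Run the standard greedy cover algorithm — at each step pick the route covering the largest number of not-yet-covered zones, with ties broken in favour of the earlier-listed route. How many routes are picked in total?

2

Greedy: pick A (covers 5 new) → pick B (covers 2 new). Total picks: 2.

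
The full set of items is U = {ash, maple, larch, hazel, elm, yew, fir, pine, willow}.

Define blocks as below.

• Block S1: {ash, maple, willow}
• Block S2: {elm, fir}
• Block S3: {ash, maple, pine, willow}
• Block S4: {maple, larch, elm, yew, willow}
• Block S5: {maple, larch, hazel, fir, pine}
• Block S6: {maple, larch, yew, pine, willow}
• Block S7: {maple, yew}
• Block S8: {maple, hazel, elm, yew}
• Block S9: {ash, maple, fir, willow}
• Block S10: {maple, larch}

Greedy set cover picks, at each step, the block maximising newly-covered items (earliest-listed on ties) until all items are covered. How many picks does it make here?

Greedy: pick S4 (covers 5 new) → pick S5 (covers 3 new) → pick S1 (covers 1 new). Total picks: 3.

3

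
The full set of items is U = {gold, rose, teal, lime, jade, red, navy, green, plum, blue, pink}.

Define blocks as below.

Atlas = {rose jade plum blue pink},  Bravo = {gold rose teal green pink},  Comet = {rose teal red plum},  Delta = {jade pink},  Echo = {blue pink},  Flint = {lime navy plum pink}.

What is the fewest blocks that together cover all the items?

4

Atlas, Bravo, Comet, and Flint cover everything between them: the union {gold, rose, teal, lime, jade, red, navy, green, plum, blue, pink} is all of U.
Only Comet contains red, so Comet is forced; the remaining 7 items need at least 3 more blocks (each remaining block adds at most 3) — so at least 4 blocks are needed, and 4 is optimal.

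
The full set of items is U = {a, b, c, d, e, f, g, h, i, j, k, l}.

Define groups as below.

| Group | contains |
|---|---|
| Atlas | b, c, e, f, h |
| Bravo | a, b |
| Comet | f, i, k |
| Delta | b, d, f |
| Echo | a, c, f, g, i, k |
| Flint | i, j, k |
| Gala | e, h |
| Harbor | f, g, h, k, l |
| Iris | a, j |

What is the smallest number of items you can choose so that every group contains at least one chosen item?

The 4 items {a, d, h, i} hit every group.
No choice of 3 items meets every group, so 4 is the minimum.

4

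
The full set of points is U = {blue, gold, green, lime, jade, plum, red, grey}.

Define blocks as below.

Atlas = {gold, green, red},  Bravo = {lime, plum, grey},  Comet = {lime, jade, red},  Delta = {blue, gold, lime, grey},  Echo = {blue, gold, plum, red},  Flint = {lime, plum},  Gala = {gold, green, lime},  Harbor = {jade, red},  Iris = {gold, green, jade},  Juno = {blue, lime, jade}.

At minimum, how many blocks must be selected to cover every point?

3

Take {Bravo, Echo, Iris}. Their union is {blue, gold, green, lime, jade, plum, red, grey}, which is all 8 points.
No 2 of the 10 blocks cover everything (all 45 combinations miss at least one point), so 3 is optimal.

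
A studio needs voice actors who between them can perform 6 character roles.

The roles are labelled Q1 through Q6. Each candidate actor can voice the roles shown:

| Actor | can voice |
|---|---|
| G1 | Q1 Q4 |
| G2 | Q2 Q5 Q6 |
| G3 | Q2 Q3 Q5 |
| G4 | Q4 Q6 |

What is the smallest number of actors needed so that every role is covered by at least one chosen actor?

G1 and G3 and G4 together: G1 ∪ G3 ∪ G4 = {Q1, Q2, Q3, Q4, Q5, Q6} — every role is covered.
Only G1 contains Q1, so G1 is forced; the remaining 4 roles need at least 2 more actors (each remaining actor adds at most 3) — so at least 3 actors are needed, and 3 is optimal.

3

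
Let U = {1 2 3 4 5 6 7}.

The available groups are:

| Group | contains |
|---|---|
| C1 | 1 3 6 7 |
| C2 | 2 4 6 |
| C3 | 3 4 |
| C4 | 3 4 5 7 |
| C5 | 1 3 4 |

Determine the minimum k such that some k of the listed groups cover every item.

3

C1 and C2 and C4 together: C1 ∪ C2 ∪ C4 = {1, 2, 3, 4, 5, 6, 7} — every item is covered.
Only C2 contains 2, so C2 is forced; the remaining 4 items need at least 2 more groups (each remaining group adds at most 3) — so at least 3 groups are needed, and 3 is optimal.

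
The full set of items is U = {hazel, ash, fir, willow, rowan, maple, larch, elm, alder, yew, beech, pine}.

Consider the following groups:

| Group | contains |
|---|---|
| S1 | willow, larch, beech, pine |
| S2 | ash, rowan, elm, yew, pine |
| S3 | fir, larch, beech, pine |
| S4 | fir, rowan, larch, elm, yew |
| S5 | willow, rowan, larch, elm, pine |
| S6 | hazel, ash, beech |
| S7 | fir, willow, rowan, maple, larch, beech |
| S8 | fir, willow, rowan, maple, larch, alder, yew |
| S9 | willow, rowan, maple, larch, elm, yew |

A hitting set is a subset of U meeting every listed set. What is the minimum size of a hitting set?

The 2 items {ash, larch} hit every group.
The groups S5, S6 are pairwise disjoint, so any hitting set needs a separate item for each — at least 2. Hence 2 is optimal.

2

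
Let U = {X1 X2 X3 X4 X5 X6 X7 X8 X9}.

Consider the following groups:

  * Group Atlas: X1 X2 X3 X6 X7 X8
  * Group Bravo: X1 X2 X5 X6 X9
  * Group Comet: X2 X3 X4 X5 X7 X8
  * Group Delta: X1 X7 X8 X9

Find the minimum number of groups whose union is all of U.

2

Bravo and Comet cover everything between them: the union {X1, X2, X3, X4, X5, X6, X7, X8, X9} is all of U.
No single group has all 9 elements (the largest, Atlas, has 6), so 2 is optimal.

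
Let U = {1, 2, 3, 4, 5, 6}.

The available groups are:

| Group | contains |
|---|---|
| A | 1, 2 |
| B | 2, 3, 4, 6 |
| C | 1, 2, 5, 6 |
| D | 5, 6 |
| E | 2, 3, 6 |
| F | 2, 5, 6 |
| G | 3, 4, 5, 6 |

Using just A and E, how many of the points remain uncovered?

2

Union of A, E = {1, 2, 3, 6}.
Not covered: 4, 5 — 2 points.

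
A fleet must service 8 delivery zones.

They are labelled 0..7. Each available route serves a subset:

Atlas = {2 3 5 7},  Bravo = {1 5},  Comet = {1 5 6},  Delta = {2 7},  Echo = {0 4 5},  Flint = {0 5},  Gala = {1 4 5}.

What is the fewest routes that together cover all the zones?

Take {Atlas, Comet, Echo}. Their union is {0, 1, 2, 3, 4, 5, 6, 7}, which is all 8 zones.
Only Atlas contains 3, so Atlas is forced; the remaining 4 zones need at least 2 more routes (each remaining route adds at most 2) — so at least 3 routes are needed, and 3 is optimal.

3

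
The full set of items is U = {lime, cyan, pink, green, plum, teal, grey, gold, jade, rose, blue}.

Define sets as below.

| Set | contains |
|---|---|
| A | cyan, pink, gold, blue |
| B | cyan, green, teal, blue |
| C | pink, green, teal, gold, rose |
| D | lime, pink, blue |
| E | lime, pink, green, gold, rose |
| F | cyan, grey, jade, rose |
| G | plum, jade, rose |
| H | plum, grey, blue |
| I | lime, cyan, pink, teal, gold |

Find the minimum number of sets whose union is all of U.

Take {B, F, H, I}. Their union is {lime, cyan, pink, green, plum, teal, grey, gold, jade, rose, blue}, which is all 11 items.
No 3 of the 9 sets cover everything (all 84 combinations miss at least one item), so 4 is optimal.

4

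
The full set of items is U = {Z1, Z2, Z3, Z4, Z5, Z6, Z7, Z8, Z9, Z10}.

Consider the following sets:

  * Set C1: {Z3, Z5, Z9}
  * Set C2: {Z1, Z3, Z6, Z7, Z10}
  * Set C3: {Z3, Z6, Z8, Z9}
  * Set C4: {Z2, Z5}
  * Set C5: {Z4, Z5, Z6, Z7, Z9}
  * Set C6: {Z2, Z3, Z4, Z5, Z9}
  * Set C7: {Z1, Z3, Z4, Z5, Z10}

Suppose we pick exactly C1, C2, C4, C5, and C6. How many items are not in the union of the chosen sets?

1

Union of C1, C2, C4, C5, C6 = {Z1, Z2, Z3, Z4, Z5, Z6, Z7, Z9, Z10}.
Not covered: Z8 — 1 item.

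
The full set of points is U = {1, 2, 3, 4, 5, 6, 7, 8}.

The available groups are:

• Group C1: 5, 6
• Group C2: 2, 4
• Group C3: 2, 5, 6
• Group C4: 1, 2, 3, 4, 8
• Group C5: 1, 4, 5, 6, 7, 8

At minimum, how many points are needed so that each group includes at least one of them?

2

H = {4, 5} meets every group (each contains at least one member of H), and |H| = 2.
The groups C1, C4 are pairwise disjoint, so any hitting set needs a separate point for each — at least 2. Hence 2 is optimal.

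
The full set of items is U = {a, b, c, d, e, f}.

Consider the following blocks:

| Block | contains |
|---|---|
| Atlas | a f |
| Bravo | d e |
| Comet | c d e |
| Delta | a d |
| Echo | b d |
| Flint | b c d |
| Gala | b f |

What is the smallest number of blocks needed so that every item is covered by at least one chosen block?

3

Atlas, Bravo, and Flint cover everything between them: the union {a, b, c, d, e, f} is all of U.
No 2 of the 7 blocks cover everything (all 21 combinations miss at least one item), so 3 is optimal.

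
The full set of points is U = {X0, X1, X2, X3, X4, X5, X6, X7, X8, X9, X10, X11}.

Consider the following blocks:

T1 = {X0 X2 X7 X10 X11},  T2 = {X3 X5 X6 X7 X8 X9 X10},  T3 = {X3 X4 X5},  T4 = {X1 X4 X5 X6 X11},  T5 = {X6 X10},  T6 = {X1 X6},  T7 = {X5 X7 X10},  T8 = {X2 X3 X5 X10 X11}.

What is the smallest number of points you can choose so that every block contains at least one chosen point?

H = {X5, X6, X10} meets every block (each contains at least one member of H), and |H| = 3.
The blocks T1, T3, T6 are pairwise disjoint, so any hitting set needs a separate point for each — at least 3. Hence 3 is optimal.

3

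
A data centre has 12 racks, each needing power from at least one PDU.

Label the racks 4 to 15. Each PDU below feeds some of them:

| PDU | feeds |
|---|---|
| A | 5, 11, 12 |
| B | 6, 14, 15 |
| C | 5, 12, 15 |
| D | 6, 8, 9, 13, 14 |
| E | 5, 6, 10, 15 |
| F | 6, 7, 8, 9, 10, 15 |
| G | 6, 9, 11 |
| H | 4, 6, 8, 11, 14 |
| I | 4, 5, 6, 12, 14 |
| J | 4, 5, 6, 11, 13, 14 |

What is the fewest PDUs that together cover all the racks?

3

Take {F, I, J}. Their union is {4, 5, 6, 7, 8, 9, 10, 11, 12, 13, 14, 15}, which is all 12 racks.
Only F contains 7, so F is forced; the remaining 6 racks need at least 2 more PDUs (each remaining PDU adds at most 5) — so at least 3 PDUs are needed, and 3 is optimal.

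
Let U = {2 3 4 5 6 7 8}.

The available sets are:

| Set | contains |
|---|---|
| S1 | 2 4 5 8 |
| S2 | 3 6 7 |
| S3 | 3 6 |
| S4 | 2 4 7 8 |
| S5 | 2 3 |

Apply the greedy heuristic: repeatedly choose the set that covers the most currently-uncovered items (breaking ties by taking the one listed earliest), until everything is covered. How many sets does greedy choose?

2

Greedy: pick S1 (covers 4 new) → pick S2 (covers 3 new). Total picks: 2.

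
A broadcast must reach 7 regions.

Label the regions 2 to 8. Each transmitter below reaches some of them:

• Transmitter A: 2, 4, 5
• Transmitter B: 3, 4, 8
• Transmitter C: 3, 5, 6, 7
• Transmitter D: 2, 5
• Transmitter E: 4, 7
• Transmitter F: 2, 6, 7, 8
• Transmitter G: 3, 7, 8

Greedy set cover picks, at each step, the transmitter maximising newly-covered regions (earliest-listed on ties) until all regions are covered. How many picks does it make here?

3

Greedy: pick C (covers 4 new) → pick A (covers 2 new) → pick B (covers 1 new). Total picks: 3.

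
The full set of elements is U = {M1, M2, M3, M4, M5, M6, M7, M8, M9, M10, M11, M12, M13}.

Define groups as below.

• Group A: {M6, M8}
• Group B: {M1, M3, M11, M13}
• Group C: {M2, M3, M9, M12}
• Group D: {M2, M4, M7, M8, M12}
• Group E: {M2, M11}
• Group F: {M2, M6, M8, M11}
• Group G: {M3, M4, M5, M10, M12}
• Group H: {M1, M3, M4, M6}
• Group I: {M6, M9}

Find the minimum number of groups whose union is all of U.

B and D and G and I together: B ∪ D ∪ G ∪ I = {M1, M2, M3, M4, M5, M6, M7, M8, M9, M10, M11, M12, M13} — every element is covered.
No 3 of the 9 groups cover everything (all 84 combinations miss at least one element), so 4 is optimal.

4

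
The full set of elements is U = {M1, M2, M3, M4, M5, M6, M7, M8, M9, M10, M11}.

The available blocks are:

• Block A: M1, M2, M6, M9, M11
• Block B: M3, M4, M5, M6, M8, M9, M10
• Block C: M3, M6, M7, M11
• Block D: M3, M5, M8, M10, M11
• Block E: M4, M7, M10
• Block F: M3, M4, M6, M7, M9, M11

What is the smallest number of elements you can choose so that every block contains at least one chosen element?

The 2 elements {M6, M10} hit every block.
The blocks A, E are pairwise disjoint, so any hitting set needs a separate element for each — at least 2. Hence 2 is optimal.

2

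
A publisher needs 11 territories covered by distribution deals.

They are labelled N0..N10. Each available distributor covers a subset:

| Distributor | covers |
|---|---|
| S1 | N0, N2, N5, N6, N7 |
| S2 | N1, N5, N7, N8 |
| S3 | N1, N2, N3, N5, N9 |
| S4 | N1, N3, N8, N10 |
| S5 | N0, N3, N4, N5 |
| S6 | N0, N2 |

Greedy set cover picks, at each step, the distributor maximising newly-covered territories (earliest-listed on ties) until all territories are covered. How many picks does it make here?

Greedy: pick S1 (covers 5 new) → pick S4 (covers 4 new) → pick S3 (covers 1 new) → pick S5 (covers 1 new). Total picks: 4.

4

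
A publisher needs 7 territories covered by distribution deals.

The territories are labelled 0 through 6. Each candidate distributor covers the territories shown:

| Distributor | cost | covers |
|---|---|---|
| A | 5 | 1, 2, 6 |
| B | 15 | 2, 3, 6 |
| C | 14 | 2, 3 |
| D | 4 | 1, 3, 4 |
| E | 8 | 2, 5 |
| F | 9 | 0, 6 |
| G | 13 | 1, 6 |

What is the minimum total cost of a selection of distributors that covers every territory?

D, E, F together cover every territory (D ∪ E ∪ F = {0, 1, 2, 3, 4, 5, 6}); total cost 4 + 8 + 9 = 21.
The greedy pick D, A, E, F costs 26; no covering selection beats 21.

21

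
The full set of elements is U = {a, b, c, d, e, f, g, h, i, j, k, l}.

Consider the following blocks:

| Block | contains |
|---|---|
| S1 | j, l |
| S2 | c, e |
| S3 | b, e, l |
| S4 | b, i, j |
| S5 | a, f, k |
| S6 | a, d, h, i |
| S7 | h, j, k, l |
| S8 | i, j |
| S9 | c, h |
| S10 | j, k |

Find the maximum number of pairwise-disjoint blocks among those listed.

4

S3, S5, S8, S9 are pairwise disjoint (S3={b,e,l}; S5={a,f,k}; S8={i,j}; S9={c,h}).
Every remaining block overlaps one of these, and no 5 of the listed blocks are pairwise disjoint, so 4 is the maximum.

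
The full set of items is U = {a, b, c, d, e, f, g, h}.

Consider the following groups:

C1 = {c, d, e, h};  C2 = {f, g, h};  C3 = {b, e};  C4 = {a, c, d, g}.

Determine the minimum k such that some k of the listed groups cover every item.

C2, C3, and C4 cover everything between them: the union {a, b, c, d, e, f, g, h} is all of U.
Only C4 contains a, so C4 is forced; the remaining 4 items need at least 2 more groups (each remaining group adds at most 2) — so at least 3 groups are needed, and 3 is optimal.

3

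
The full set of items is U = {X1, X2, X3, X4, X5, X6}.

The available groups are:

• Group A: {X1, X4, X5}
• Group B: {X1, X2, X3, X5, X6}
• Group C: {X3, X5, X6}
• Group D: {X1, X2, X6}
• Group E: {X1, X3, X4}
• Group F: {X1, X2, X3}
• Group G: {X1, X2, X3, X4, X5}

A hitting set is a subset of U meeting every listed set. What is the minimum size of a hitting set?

Take H = {X1, X5}. Each listed group contains at least one of these, so H is a hitting set of size 2.
No single item lies in every group, so at least 2 are needed and 2 is optimal.

2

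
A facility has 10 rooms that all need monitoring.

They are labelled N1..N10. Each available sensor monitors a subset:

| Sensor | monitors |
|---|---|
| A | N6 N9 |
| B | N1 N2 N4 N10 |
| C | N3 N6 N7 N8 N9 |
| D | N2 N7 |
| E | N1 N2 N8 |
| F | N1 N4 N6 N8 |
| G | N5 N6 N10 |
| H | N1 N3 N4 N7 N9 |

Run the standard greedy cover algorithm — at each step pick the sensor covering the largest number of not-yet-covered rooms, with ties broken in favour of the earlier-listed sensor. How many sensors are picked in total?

3

Greedy: pick C (covers 5 new) → pick B (covers 4 new) → pick G (covers 1 new). Total picks: 3.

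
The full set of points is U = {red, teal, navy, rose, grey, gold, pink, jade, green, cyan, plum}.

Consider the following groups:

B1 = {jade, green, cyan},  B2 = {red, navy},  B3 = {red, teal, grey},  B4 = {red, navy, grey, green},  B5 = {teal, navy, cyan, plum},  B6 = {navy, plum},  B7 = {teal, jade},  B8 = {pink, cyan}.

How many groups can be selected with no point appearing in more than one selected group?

3

B6, B7, B8 are pairwise disjoint (B6={navy,plum}; B7={teal,jade}; B8={pink,cyan}).
Every remaining group overlaps one of these, and no 4 of the listed groups are pairwise disjoint, so 3 is the maximum.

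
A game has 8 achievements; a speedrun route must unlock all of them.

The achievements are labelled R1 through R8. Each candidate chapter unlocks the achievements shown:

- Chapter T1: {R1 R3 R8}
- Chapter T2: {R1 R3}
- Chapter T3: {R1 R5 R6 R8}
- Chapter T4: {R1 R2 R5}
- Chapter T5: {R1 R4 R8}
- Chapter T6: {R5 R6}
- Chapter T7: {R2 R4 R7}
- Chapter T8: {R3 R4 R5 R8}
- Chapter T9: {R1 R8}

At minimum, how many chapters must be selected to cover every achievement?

3

T2 and T3 and T7 together: T2 ∪ T3 ∪ T7 = {R1, R2, R3, R4, R5, R6, R7, R8} — every achievement is covered.
Only T7 contains R7, so T7 is forced; the remaining 5 achievements need at least 2 more chapters (each remaining chapter adds at most 4) — so at least 3 chapters are needed, and 3 is optimal.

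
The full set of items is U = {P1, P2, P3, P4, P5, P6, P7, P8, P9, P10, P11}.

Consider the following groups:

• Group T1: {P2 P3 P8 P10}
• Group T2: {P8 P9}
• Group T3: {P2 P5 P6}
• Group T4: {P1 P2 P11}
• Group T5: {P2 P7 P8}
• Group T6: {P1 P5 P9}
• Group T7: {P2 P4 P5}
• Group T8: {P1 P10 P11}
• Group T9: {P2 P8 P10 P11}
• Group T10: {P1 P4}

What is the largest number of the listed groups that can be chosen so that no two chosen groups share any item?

T2, T7, T8 are pairwise disjoint (T2={P8,P9}; T7={P2,P4,P5}; T8={P1,P10,P11}).
Every remaining group overlaps one of these, and no 4 of the listed groups are pairwise disjoint, so 3 is the maximum.

3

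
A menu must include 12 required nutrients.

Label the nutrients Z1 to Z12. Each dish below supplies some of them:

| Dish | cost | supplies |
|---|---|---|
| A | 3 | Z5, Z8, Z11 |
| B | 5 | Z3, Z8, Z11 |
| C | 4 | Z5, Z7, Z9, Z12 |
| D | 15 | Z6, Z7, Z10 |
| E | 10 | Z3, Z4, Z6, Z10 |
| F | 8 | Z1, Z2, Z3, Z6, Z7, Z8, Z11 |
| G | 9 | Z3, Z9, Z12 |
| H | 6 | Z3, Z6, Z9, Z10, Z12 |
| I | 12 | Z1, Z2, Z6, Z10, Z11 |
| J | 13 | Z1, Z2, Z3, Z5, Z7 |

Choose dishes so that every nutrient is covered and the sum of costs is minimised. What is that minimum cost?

22

C, E, F together cover every nutrient (C ∪ E ∪ F = {Z1, Z2, Z3, Z4, Z5, Z6, Z7, Z8, Z9, Z10, Z11, Z12}); total cost 4 + 10 + 8 = 22.
The greedy pick A, H, F, E costs 27; no covering selection beats 22.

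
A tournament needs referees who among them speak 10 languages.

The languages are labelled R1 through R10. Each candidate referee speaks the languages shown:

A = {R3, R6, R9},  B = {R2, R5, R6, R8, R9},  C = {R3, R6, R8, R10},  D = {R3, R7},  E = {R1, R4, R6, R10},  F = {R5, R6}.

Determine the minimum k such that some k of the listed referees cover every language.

B and D and E together: B ∪ D ∪ E = {R1, R2, R3, R4, R5, R6, R7, R8, R9, R10} — every language is covered.
Only E contains R1, so E is forced; the remaining 6 languages need at least 2 more referees (each remaining referee adds at most 4) — so at least 3 referees are needed, and 3 is optimal.

3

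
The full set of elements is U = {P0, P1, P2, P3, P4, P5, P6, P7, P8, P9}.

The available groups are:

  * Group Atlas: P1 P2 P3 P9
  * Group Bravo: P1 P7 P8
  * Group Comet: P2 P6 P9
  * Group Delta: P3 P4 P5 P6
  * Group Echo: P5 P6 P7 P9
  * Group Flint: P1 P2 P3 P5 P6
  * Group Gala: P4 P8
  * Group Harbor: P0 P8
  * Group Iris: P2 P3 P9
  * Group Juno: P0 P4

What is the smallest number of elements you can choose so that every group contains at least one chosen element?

The 4 elements {P0, P2, P4, P7} hit every group.
No choice of 3 elements meets every group, so 4 is the minimum.

4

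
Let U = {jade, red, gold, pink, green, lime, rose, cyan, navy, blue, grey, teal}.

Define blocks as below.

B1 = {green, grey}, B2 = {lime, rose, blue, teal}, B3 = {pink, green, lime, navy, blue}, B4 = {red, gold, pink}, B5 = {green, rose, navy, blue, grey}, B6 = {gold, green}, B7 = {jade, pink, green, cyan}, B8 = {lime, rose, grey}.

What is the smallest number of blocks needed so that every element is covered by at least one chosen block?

4

B2, B4, B5, and B7 cover everything between them: the union {jade, red, gold, pink, green, lime, rose, cyan, navy, blue, grey, teal} is all of U.
No 3 of the 8 blocks cover everything (all 56 combinations miss at least one element), so 4 is optimal.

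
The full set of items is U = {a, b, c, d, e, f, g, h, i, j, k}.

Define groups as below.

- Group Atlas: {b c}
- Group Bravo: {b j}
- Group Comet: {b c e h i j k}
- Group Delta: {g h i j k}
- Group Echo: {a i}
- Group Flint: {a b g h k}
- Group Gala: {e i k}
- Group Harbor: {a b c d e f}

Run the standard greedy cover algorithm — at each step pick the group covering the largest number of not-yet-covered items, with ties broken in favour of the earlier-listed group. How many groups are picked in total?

3

Greedy: pick Comet (covers 7 new) → pick Harbor (covers 3 new) → pick Delta (covers 1 new). Total picks: 3.
(The true minimum cover uses only 2 groups, so greedy is not optimal here.)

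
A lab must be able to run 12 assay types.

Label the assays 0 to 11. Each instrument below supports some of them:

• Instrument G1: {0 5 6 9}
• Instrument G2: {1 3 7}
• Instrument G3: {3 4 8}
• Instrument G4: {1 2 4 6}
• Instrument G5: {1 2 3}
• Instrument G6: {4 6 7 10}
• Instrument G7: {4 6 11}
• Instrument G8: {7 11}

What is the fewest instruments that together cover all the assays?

5

Take {G1, G3, G5, G6, G8}. Their union is {0, 1, 2, 3, 4, 5, 6, 7, 8, 9, 10, 11}, which is all 12 assays.
No 4 of the 8 instruments cover everything (all 70 combinations miss at least one assay), so 5 is optimal.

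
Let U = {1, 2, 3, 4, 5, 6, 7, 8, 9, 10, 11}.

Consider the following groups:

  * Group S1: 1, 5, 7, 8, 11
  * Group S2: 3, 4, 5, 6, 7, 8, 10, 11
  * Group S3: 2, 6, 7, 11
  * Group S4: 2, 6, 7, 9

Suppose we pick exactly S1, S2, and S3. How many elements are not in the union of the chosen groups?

1

Union of S1, S2, S3 = {1, 2, 3, 4, 5, 6, 7, 8, 10, 11}.
Not covered: 9 — 1 element.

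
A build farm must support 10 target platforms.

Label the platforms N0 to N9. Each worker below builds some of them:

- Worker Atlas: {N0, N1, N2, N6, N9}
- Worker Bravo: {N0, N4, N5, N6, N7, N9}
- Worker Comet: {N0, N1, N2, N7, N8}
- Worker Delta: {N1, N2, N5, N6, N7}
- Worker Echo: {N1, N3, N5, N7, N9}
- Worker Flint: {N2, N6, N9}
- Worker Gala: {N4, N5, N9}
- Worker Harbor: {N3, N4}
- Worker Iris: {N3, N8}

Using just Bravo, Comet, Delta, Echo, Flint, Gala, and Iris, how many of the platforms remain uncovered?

Union of Bravo, Comet, Delta, Echo, Flint, Gala, Iris = {N0, N1, N2, N3, N4, N5, N6, N7, N8, N9} — that's every platform, so 0 are uncovered.

0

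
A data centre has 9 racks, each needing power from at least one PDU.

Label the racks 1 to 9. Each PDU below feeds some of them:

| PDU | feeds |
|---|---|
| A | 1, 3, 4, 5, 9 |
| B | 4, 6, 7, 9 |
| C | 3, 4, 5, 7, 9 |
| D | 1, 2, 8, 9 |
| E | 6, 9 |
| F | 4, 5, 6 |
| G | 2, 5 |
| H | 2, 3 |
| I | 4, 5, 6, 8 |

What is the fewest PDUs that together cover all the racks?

3

Take {C, D, I}. Their union is {1, 2, 3, 4, 5, 6, 7, 8, 9}, which is all 9 racks.
No 2 of the 9 PDUs cover everything (all 36 combinations miss at least one rack), so 3 is optimal.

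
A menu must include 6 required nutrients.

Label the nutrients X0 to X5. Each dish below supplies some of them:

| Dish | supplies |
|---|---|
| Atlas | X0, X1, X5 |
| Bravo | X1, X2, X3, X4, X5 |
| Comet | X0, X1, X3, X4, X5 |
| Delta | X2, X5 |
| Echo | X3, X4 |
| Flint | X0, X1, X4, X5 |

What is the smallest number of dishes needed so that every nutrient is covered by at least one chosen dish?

Bravo and Comet together: Bravo ∪ Comet = {X0, X1, X2, X3, X4, X5} — every nutrient is covered.
No single dish has all 6 nutrients (the largest, Bravo, has 5), so 2 is optimal.

2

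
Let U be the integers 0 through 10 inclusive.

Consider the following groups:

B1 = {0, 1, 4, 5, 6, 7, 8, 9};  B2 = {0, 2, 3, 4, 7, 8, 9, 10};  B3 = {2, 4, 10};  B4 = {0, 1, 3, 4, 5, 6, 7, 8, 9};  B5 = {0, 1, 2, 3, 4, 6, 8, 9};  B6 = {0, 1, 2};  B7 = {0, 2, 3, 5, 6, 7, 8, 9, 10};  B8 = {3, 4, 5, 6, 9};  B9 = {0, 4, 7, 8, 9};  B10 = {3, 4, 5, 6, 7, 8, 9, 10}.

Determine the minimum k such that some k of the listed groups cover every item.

B2 and B4 together: B2 ∪ B4 = {0, 1, 2, 3, 4, 5, 6, 7, 8, 9, 10} — every item is covered.
No single group has all 11 items (the largest, B4, has 9), so 2 is optimal.

2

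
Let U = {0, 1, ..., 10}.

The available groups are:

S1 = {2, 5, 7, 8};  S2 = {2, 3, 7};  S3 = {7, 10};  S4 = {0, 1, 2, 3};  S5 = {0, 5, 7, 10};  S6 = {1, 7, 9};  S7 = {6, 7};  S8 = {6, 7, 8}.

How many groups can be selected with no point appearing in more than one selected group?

S4, S8 are pairwise disjoint (S4={0,1,2,3}; S8={6,7,8}).
Every remaining group overlaps one of these, and no 3 of the listed groups are pairwise disjoint, so 2 is the maximum.

2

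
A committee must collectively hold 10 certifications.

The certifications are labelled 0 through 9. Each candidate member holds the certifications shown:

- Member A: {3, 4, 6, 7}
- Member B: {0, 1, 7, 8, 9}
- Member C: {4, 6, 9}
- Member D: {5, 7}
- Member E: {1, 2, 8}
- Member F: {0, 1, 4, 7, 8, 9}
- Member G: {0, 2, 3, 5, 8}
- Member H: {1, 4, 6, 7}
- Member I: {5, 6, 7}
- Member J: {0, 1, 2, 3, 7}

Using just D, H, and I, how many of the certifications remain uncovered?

Union of D, H, I = {1, 4, 5, 6, 7}.
Not covered: 0, 2, 3, 8, 9 — 5 certifications.

5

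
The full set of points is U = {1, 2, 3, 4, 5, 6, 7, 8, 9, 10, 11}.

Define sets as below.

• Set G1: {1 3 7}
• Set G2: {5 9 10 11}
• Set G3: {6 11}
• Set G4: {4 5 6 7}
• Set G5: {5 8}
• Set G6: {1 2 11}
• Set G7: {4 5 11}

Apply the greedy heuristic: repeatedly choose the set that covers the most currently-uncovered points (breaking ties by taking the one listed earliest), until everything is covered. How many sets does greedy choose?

Greedy: pick G2 (covers 4 new) → pick G1 (covers 3 new) → pick G4 (covers 2 new) → pick G5 (covers 1 new) → pick G6 (covers 1 new). Total picks: 5.

5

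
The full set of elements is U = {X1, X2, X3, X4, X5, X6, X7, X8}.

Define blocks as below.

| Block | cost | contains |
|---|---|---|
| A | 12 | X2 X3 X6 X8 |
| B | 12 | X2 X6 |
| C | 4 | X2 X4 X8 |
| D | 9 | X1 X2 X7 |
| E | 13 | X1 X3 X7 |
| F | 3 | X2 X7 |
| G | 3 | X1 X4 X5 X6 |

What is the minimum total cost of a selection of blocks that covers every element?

A, F, G together cover every element (A ∪ F ∪ G = {X1, X2, X3, X4, X5, X6, X7, X8}); total cost 12 + 3 + 3 = 18.
The greedy pick G, F, C, A costs 22; no covering selection beats 18.

18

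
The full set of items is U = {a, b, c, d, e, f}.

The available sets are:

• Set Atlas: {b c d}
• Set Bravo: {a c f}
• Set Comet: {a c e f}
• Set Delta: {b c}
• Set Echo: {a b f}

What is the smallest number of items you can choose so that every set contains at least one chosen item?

The 2 items {a, b} hit every set.
No single item lies in every set, so at least 2 are needed and 2 is optimal.

2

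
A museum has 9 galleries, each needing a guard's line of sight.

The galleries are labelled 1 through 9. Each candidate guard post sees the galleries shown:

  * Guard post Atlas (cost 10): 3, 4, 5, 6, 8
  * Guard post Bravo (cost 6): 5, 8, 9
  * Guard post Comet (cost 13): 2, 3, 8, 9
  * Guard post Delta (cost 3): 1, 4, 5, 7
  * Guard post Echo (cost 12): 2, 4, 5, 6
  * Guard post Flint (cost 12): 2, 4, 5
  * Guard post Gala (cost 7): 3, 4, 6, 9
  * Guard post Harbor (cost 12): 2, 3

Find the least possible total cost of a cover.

23

Comet, Delta, Gala together cover every gallery (Comet ∪ Delta ∪ Gala = {1, 2, 3, 4, 5, 6, 7, 8, 9}); total cost 13 + 3 + 7 = 23.
The greedy pick Delta, Gala, Bravo, Echo costs 28; no covering selection beats 23.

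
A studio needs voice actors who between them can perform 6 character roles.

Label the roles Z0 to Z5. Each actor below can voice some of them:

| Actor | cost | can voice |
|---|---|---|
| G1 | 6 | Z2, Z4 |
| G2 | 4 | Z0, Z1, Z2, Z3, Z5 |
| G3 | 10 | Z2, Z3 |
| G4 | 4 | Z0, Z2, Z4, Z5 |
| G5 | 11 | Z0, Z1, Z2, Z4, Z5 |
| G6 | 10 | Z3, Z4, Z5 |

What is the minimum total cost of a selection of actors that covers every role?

G2, G4 together cover every role (G2 ∪ G4 = {Z0, Z1, Z2, Z3, Z4, Z5}); total cost 4 + 4 = 8.
No covering selection has total cost below 8.

8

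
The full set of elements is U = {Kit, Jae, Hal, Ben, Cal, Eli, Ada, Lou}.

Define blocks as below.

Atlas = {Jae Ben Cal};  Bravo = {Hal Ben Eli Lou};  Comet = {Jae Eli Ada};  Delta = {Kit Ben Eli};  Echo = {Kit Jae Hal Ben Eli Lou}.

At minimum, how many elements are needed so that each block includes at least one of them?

The 2 elements {Ben, Eli} hit every block.
No single element lies in every block, so at least 2 are needed and 2 is optimal.

2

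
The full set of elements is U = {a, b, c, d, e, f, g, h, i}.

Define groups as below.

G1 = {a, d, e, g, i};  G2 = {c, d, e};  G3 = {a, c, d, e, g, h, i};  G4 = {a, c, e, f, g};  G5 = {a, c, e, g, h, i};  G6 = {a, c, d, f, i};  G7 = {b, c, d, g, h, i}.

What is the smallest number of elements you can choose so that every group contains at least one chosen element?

2

The 2 elements {d, e} hit every group.
No single element lies in every group, so at least 2 are needed and 2 is optimal.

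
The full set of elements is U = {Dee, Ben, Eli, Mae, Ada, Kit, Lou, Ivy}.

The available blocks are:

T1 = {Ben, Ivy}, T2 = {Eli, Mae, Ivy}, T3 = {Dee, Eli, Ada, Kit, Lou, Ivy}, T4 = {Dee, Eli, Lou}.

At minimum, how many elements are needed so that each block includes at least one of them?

2

The 2 elements {Lou, Ivy} hit every block.
The blocks T1, T4 are pairwise disjoint, so any hitting set needs a separate element for each — at least 2. Hence 2 is optimal.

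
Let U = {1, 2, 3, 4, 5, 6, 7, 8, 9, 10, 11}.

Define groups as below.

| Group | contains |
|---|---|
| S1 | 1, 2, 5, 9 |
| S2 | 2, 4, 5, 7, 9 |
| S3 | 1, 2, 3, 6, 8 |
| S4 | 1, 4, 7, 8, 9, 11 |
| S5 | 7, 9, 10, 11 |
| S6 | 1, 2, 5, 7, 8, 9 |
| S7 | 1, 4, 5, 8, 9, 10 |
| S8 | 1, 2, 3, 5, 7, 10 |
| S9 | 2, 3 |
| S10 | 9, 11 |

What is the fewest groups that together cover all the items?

Take {S3, S5, S7}. Their union is {1, 2, 3, 4, 5, 6, 7, 8, 9, 10, 11}, which is all 11 items.
Only S3 contains 6, so S3 is forced; the remaining 6 items need at least 2 more groups (each remaining group adds at most 4) — so at least 3 groups are needed, and 3 is optimal.

3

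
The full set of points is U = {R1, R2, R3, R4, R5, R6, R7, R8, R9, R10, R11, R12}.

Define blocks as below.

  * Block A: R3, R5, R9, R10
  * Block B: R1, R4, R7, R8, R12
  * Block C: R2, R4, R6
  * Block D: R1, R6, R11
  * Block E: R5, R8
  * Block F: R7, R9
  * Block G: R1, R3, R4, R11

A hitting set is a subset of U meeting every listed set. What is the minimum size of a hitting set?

4

H = {R1, R2, R5, R7} meets every block (each contains at least one member of H), and |H| = 4.
No choice of 3 points meets every block, so 4 is the minimum.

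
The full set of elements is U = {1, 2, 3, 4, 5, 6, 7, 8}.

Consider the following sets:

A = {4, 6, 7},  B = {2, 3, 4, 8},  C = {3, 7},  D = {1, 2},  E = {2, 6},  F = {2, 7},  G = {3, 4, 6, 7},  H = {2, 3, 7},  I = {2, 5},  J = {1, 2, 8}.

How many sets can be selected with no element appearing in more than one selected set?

2

C, I are pairwise disjoint (C={3,7}; I={2,5}).
Every remaining set overlaps one of these, and no 3 of the listed sets are pairwise disjoint, so 2 is the maximum.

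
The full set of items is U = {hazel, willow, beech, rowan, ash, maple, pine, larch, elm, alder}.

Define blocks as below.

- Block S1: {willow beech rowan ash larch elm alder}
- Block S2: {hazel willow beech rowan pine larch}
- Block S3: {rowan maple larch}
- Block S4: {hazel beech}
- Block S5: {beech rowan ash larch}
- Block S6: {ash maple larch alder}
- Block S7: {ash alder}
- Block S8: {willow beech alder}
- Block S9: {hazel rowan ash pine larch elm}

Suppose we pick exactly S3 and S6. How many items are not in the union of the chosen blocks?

Union of S3, S6 = {rowan, ash, maple, larch, alder}.
Not covered: hazel, willow, beech, pine, elm — 5 items.

5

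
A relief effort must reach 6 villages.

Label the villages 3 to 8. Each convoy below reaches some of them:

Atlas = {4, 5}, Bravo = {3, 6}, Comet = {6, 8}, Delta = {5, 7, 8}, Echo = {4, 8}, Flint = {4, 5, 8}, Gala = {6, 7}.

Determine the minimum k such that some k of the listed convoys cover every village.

3

Take {Bravo, Delta, Flint}. Their union is {3, 4, 5, 6, 7, 8}, which is all 6 villages.
Only Bravo contains 3, so Bravo is forced; the remaining 4 villages need at least 2 more convoys (each remaining convoy adds at most 3) — so at least 3 convoys are needed, and 3 is optimal.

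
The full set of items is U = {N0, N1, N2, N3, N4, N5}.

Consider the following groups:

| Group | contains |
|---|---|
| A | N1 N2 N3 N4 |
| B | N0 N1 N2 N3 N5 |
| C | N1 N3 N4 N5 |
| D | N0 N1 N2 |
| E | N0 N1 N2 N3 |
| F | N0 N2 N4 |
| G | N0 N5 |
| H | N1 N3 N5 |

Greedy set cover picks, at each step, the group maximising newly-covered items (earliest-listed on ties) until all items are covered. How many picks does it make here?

2

Greedy: pick B (covers 5 new) → pick A (covers 1 new). Total picks: 2.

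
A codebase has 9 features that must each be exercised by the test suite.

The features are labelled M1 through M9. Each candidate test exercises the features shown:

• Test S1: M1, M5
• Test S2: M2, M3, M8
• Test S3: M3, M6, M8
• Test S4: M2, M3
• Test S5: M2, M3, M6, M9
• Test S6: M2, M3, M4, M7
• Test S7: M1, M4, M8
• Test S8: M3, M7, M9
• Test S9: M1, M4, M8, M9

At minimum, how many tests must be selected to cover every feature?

Take {S1, S5, S6, S9}. Their union is {M1, M2, M3, M4, M5, M6, M7, M8, M9}, which is all 9 features.
No 3 of the 9 tests cover everything (all 84 combinations miss at least one feature), so 4 is optimal.

4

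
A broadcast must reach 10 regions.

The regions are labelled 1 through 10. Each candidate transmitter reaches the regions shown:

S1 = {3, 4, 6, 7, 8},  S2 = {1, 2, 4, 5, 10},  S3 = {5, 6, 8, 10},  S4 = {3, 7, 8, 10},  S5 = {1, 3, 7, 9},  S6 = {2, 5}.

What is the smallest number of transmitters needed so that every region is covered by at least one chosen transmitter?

3

Take {S1, S2, S5}. Their union is {1, 2, 3, 4, 5, 6, 7, 8, 9, 10}, which is all 10 regions.
Only S5 contains 9, so S5 is forced; the remaining 6 regions need at least 2 more transmitters (each remaining transmitter adds at most 4) — so at least 3 transmitters are needed, and 3 is optimal.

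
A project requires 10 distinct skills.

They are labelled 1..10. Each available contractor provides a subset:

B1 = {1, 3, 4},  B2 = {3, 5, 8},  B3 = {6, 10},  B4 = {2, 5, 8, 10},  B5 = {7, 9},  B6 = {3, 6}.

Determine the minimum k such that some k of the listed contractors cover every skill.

4

B1 and B3 and B4 and B5 together: B1 ∪ B3 ∪ B4 ∪ B5 = {1, 2, 3, 4, 5, 6, 7, 8, 9, 10} — every skill is covered.
No 3 of the 6 contractors cover everything (all 20 combinations miss at least one skill), so 4 is optimal.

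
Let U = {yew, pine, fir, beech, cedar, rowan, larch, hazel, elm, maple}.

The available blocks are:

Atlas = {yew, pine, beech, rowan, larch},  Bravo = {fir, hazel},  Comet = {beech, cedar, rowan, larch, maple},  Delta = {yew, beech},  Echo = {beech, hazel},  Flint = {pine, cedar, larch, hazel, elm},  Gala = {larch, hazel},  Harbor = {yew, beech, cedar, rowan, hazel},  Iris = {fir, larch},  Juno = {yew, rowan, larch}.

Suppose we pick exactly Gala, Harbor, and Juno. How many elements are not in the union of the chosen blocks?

4

Union of Gala, Harbor, Juno = {yew, beech, cedar, rowan, larch, hazel}.
Not covered: pine, fir, elm, maple — 4 elements.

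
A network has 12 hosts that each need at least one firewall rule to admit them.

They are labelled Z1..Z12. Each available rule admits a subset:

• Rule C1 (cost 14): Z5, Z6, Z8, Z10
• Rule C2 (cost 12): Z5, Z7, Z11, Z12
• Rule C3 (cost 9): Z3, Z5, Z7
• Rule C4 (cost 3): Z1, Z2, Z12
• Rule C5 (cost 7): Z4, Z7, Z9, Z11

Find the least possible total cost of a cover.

33

C1, C3, C4, C5 together cover every host (C1 ∪ C3 ∪ C4 ∪ C5 = {Z1, Z2, Z3, Z4, Z5, Z6, Z7, Z8, Z9, Z10, Z11, Z12}); total cost 14 + 9 + 3 + 7 = 33.
No covering selection has total cost below 33.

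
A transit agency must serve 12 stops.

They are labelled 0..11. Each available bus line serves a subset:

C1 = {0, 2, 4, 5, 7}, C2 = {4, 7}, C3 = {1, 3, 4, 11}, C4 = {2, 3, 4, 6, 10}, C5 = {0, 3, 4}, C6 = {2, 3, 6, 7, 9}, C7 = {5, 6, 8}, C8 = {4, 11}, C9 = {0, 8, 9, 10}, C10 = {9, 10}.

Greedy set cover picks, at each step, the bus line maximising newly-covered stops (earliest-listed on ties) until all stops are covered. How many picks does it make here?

4

Greedy: pick C1 (covers 5 new) → pick C3 (covers 3 new) → pick C9 (covers 3 new) → pick C4 (covers 1 new). Total picks: 4.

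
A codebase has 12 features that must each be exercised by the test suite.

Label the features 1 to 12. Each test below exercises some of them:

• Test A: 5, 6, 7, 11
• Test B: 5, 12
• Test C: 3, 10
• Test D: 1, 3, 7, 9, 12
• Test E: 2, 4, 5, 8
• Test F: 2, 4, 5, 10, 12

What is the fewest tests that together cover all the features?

Take {A, C, D, E}. Their union is {1, 2, 3, 4, 5, 6, 7, 8, 9, 10, 11, 12}, which is all 12 features.
No 3 of the 6 tests cover everything (all 20 combinations miss at least one feature), so 4 is optimal.

4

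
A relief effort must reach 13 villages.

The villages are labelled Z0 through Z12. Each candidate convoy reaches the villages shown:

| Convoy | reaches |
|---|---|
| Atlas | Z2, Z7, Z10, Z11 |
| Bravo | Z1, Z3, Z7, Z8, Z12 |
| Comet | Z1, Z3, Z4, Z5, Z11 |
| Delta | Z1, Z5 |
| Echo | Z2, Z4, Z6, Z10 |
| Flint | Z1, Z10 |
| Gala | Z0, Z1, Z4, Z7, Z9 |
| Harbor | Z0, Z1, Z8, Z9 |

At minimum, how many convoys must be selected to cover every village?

Take {Bravo, Comet, Echo, Gala}. Their union is {Z0, Z1, Z2, Z3, Z4, Z5, Z6, Z7, Z8, Z9, Z10, Z11, Z12}, which is all 13 villages.
No 3 of the 8 convoys cover everything (all 56 combinations miss at least one village), so 4 is optimal.

4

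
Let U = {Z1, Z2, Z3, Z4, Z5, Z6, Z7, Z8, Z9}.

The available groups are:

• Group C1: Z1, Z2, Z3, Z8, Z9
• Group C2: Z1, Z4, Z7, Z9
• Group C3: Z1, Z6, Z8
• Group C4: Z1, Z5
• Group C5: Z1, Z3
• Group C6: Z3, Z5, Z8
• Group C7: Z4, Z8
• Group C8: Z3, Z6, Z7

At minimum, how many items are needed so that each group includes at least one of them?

3

The 3 items {Z1, Z3, Z8} hit every group.
The groups C4, C7, C8 are pairwise disjoint, so any hitting set needs a separate item for each — at least 3. Hence 3 is optimal.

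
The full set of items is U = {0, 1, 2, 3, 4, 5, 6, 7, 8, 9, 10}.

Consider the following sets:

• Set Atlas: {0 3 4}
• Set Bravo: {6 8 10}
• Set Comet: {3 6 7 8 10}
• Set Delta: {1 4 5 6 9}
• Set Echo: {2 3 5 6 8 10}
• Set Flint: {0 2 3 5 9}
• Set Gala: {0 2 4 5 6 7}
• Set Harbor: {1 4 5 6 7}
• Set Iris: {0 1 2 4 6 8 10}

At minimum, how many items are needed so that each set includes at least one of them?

The 2 items {3, 6} hit every set.
The sets Bravo, Flint are pairwise disjoint, so any hitting set needs a separate item for each — at least 2. Hence 2 is optimal.

2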